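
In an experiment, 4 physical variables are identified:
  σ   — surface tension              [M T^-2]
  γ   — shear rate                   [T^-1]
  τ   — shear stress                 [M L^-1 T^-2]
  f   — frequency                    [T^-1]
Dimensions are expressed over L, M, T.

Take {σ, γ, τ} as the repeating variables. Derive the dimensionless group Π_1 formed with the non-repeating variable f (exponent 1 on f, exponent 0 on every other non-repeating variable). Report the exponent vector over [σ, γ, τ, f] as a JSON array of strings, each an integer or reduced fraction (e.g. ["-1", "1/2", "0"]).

["0", "-1", "0", "1"]

Write exponents as rows L,M,T / cols σ,γ,τ,f:
  L: [ 0  0 -1  0]
  M: [ 1  0  1  0]
  T: [-2 -1 -2 -1]
Row reduction gives pivot columns σ,γ,τ; rank = 3
Repeat: σ,γ,τ; free: f
RREF:
  r0: [   1    0    0    0]
  r1: [   0    1    0    1]
  r2: [   0    0    1    0]
Fix exponent of f at 1; solve each RREF row for its pivot's exponent:
  r0: exp(σ) + (0)·1 = 0 ⇒ exp(σ) = 0
  r1: exp(γ) + (1)·1 = 0 ⇒ exp(γ) = -1
  r2: exp(τ) + (0)·1 = 0 ⇒ exp(τ) = 0
Π_1 = γ^-1 · f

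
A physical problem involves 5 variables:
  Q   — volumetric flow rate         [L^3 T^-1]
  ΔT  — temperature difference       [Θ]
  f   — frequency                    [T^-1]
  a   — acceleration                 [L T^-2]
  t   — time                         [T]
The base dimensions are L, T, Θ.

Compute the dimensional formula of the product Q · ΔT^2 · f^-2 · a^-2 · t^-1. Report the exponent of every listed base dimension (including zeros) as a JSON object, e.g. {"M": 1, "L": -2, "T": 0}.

Dimensional matrix (L×T×Θ by Q×ΔT×f×a×t):
  L: [ 3  0  0  1  0]
  T: [-1  0 -1 -2  1]
  Θ: [ 0  1  0  0  0]
  [L]: (1)·3+(2)·0+(-2)·0+(-2)·1+(-1)·0 = 1
  [T]: (1)·-1+(2)·0+(-2)·-1+(-2)·-2+(-1)·1 = 4
  [Θ]: (1)·0+(2)·1+(-2)·0+(-2)·0+(-1)·0 = 2
⇒ L T^4 Θ^2

{"L": 1, "T": 4, "Θ": 2}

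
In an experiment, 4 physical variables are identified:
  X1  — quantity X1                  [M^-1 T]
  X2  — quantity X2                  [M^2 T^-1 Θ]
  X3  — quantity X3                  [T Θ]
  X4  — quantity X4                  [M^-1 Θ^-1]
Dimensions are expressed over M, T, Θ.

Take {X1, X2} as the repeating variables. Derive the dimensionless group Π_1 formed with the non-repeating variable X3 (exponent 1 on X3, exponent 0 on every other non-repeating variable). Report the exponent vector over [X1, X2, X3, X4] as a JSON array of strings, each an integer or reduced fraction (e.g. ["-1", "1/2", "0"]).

Write exponents as rows M,T,Θ / cols X1,X2,X3,X4:
  M: [-1  2  0 -1]
  T: [ 1 -1  1  0]
  Θ: [ 0  1  1 -1]
Row reduction gives pivot columns X1,X2; rank = 2
Repeat: X1,X2; free: X3,X4
RREF:
  r0: [   1    0    2   -1]
  r1: [   0    1    1   -1]
  r2: [   0    0    0    0]
Fix exponent of X3 at 1, X4 at 0; solve each RREF row for its pivot's exponent:
  r0: exp(X1) + (2)·1 = 0 ⇒ exp(X1) = -2
  r1: exp(X2) + (1)·1 = 0 ⇒ exp(X2) = -1
Π_1 = X1^-2 · X2^-1 · X3

["-2", "-1", "1", "0"]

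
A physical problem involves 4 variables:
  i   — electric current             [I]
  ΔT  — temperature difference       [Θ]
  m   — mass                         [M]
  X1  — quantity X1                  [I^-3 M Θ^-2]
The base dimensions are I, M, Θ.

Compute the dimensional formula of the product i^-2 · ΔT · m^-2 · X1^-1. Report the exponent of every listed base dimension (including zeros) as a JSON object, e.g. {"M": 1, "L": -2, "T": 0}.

{"I": 1, "M": -3, "Θ": 3}

Write exponents as rows I,M,Θ / cols i,ΔT,m,X1:
  I: [ 1  0  0 -3]
  M: [ 0  0  1  1]
  Θ: [ 0  1  0 -2]
  [I]: (-2)·1+(1)·0+(-2)·0+(-1)·-3 = 1
  [M]: (-2)·0+(1)·0+(-2)·1+(-1)·1 = -3
  [Θ]: (-2)·0+(1)·1+(-2)·0+(-1)·-2 = 3
⇒ I M^-3 Θ^3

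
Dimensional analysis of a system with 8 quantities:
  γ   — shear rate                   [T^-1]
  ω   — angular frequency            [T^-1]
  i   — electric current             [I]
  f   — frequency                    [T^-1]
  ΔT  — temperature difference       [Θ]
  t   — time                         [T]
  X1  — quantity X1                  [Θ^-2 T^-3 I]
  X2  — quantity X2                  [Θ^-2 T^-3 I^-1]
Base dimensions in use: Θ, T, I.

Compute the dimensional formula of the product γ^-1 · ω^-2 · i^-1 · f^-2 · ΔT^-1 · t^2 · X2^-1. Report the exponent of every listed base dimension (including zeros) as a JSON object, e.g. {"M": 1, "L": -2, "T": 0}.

{"Θ": 1, "T": 10, "I": 0}

Dimensional matrix (Θ×T×I by γ×ω×i×f×ΔT×t×X1×X2):
  Θ: [ 0  0  0  0  1  0 -2 -2]
  T: [-1 -1  0 -1  0  1 -3 -3]
  I: [ 0  0  1  0  0  0  1 -1]
  [Θ]: (-1)·0+(-2)·0+(-1)·0+(-2)·0+(-1)·1+(2)·0+(-1)·-2 = 1
  [T]: (-1)·-1+(-2)·-1+(-1)·0+(-2)·-1+(-1)·0+(2)·1+(-1)·-3 = 10
  [I]: (-1)·0+(-2)·0+(-1)·1+(-2)·0+(-1)·0+(2)·0+(-1)·-1 = 0
⇒ Θ T^10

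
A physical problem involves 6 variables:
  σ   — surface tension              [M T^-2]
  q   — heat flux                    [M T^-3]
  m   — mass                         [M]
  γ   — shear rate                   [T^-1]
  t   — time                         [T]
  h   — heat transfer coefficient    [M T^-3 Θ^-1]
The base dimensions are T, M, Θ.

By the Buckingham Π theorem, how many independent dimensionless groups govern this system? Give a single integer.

3

Write exponents as rows T,M,Θ / cols σ,q,m,γ,t,h:
  T: [-2 -3  0 -1  1 -3]
  M: [ 1  1  1  0  0  1]
  Θ: [ 0  0  0  0  0 -1]
RREF → pivots at {σ,q,h} ⇒ r = 3
n=6, r=3 ⇒ 3 dimensionless groups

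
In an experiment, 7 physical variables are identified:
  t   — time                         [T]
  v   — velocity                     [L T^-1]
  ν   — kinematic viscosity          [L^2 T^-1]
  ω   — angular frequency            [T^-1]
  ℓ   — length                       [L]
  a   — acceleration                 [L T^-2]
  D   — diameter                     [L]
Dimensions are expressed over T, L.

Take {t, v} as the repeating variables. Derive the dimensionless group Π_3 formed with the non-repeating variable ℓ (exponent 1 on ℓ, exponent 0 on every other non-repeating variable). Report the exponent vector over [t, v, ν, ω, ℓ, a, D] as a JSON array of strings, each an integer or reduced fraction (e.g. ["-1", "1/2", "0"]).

["-1", "-1", "0", "0", "1", "0", "0"]

Exponent matrix [T,L] × [t,v,ν,ω,ℓ,a,D]:
  T: [ 1 -1 -1 -1  0 -2  0]
  L: [ 0  1  2  0  1  1  1]
Echelon form has 2 nonzero rows (pivots: t,v)
Repeat: t,v; free: ν,ω,ℓ,a,D
RREF:
  r0: [   1    0    1   -1    1   -1    1]
  r1: [   0    1    2    0    1    1    1]
Fix exponent of ℓ at 1, ν at 0, ω at 0, a at 0, D at 0; solve each RREF row for its pivot's exponent:
  r0: exp(t) + (1)·1 = 0 ⇒ exp(t) = -1
  r1: exp(v) + (1)·1 = 0 ⇒ exp(v) = -1
Π_3 = t^-1 · v^-1 · ℓ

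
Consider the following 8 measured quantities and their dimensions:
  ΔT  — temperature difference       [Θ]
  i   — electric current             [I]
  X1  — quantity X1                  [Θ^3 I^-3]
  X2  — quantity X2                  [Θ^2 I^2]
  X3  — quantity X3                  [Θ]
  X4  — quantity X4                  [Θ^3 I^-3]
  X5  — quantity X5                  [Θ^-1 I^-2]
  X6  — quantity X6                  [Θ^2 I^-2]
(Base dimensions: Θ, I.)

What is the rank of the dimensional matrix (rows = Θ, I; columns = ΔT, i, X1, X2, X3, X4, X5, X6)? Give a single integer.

Exponent matrix [Θ,I] × [ΔT,i,X1,X2,X3,X4,X5,X6]:
  Θ: [ 1  0  3  2  1  3 -1  2]
  I: [ 0  1 -3  2  0 -3 -2 -2]
RREF → pivots at {ΔT,i} ⇒ r = 2

2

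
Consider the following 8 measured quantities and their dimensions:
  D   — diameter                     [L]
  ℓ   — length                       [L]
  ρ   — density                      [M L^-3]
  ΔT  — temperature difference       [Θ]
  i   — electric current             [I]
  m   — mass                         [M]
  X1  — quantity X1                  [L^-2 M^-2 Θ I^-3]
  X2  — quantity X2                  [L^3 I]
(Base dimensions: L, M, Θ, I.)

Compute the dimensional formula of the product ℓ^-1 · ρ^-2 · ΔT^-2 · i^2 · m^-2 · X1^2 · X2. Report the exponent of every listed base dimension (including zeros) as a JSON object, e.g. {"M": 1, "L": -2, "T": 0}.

{"L": 4, "M": -8, "Θ": 0, "I": -3}

Exponent matrix [L,M,Θ,I] × [D,ℓ,ρ,ΔT,i,m,X1,X2]:
  L: [ 1  1 -3  0  0  0 -2  3]
  M: [ 0  0  1  0  0  1 -2  0]
  Θ: [ 0  0  0  1  0  0  1  0]
  I: [ 0  0  0  0  1  0 -3  1]
  [L]: (-1)·1+(-2)·-3+(-2)·0+(2)·0+(-2)·0+(2)·-2+(1)·3 = 4
  [M]: (-1)·0+(-2)·1+(-2)·0+(2)·0+(-2)·1+(2)·-2+(1)·0 = -8
  [Θ]: (-1)·0+(-2)·0+(-2)·1+(2)·0+(-2)·0+(2)·1+(1)·0 = 0
  [I]: (-1)·0+(-2)·0+(-2)·0+(2)·1+(-2)·0+(2)·-3+(1)·1 = -3
⇒ L^4 M^-8 I^-3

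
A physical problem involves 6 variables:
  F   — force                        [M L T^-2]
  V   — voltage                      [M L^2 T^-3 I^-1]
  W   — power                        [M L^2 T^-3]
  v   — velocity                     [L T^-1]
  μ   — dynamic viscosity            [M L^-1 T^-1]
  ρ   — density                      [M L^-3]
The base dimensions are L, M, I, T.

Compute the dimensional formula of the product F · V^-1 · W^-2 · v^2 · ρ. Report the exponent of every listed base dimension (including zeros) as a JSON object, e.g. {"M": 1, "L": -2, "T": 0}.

Exponent matrix [L,M,I,T] × [F,V,W,v,μ,ρ]:
  L: [ 1  2  2  1 -1 -3]
  M: [ 1  1  1  0  1  1]
  I: [ 0 -1  0  0  0  0]
  T: [-2 -3 -3 -1 -1  0]
  [L]: (1)·1+(-1)·2+(-2)·2+(2)·1+(1)·-3 = -6
  [M]: (1)·1+(-1)·1+(-2)·1+(2)·0+(1)·1 = -1
  [I]: (1)·0+(-1)·-1+(-2)·0+(2)·0+(1)·0 = 1
  [T]: (1)·-2+(-1)·-3+(-2)·-3+(2)·-1+(1)·0 = 5
⇒ L^-6 M^-1 I T^5

{"L": -6, "M": -1, "I": 1, "T": 5}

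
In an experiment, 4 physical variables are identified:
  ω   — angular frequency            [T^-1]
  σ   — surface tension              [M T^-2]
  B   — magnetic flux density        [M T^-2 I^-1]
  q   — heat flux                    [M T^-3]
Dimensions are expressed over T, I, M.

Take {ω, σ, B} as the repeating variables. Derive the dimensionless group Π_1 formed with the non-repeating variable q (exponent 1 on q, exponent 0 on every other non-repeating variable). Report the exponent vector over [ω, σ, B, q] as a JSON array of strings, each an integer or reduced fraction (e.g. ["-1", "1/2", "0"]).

Dimensional matrix (T×I×M by ω×σ×B×q):
  T: [-1 -2 -2 -3]
  I: [ 0  0 -1  0]
  M: [ 0  1  1  1]
Echelon form has 3 nonzero rows (pivots: ω,σ,B)
Pivot set = {ω,σ,B}, free = {q}
RREF:
  r0: [   1    0    0    1]
  r1: [   0    1    0    1]
  r2: [   0    0    1    0]
Fix exponent of q at 1; solve each RREF row for its pivot's exponent:
  r0: exp(ω) + (1)·1 = 0 ⇒ exp(ω) = -1
  r1: exp(σ) + (1)·1 = 0 ⇒ exp(σ) = -1
  r2: exp(B) + (0)·1 = 0 ⇒ exp(B) = 0
Π_1 = ω^-1 · σ^-1 · q

["-1", "-1", "0", "1"]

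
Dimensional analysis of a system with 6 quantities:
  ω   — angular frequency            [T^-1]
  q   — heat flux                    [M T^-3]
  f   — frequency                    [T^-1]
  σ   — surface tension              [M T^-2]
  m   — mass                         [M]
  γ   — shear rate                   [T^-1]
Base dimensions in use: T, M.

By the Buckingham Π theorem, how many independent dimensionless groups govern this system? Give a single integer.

Dimensional matrix (T×M by ω×q×f×σ×m×γ):
  T: [-1 -3 -1 -2  0 -1]
  M: [ 0  1  0  1  1  0]
Echelon form has 2 nonzero rows (pivots: ω,q)
n=6, r=2 ⇒ 4 dimensionless groups

4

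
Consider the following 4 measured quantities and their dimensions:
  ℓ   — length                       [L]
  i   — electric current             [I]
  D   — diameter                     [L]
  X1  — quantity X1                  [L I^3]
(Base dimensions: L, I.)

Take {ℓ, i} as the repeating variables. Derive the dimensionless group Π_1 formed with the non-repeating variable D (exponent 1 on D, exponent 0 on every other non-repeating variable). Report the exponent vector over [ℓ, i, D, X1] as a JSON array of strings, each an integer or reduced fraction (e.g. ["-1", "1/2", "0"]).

["-1", "0", "1", "0"]

Write exponents as rows L,I / cols ℓ,i,D,X1:
  L: [ 1  0  1  1]
  I: [ 0  1  0  3]
Row reduction gives pivot columns ℓ,i; rank = 2
Pivot set = {ℓ,i}, free = {D,X1}
RREF:
  r0: [   1    0    1    1]
  r1: [   0    1    0    3]
Fix exponent of D at 1, X1 at 0; solve each RREF row for its pivot's exponent:
  r0: exp(ℓ) + (1)·1 = 0 ⇒ exp(ℓ) = -1
  r1: exp(i) + (0)·1 = 0 ⇒ exp(i) = 0
Π_1 = ℓ^-1 · D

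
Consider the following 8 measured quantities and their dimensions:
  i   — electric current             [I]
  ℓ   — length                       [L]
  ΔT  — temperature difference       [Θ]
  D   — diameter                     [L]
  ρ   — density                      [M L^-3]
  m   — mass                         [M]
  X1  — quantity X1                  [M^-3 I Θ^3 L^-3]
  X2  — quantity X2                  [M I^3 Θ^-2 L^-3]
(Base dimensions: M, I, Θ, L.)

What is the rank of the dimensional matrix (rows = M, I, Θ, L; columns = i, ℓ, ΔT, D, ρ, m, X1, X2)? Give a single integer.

Exponent matrix [M,I,Θ,L] × [i,ℓ,ΔT,D,ρ,m,X1,X2]:
  M: [ 0  0  0  0  1  1 -3  1]
  I: [ 1  0  0  0  0  0  1  3]
  Θ: [ 0  0  1  0  0  0  3 -2]
  L: [ 0  1  0  1 -3  0 -3 -3]
Echelon form has 4 nonzero rows (pivots: i,ℓ,ΔT,ρ)

4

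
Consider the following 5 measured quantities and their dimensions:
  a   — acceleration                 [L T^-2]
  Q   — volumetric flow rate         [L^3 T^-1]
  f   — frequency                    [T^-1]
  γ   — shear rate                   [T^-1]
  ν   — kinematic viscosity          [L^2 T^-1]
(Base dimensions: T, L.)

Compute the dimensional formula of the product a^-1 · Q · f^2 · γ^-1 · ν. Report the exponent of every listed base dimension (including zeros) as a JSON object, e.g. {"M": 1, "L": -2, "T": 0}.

Dimensional matrix (T×L by a×Q×f×γ×ν):
  T: [-2 -1 -1 -1 -1]
  L: [ 1  3  0  0  2]
  [T]: (-1)·-2+(1)·-1+(2)·-1+(-1)·-1+(1)·-1 = -1
  [L]: (-1)·1+(1)·3+(2)·0+(-1)·0+(1)·2 = 4
⇒ T^-1 L^4

{"T": -1, "L": 4}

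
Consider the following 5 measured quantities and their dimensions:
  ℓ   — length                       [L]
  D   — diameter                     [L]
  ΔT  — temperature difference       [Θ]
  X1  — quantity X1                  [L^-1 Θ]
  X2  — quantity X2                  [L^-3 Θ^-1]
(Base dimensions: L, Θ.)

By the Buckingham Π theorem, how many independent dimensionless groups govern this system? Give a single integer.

Write exponents as rows L,Θ / cols ℓ,D,ΔT,X1,X2:
  L: [ 1  1  0 -1 -3]
  Θ: [ 0  0  1  1 -1]
Row reduction gives pivot columns ℓ,ΔT; rank = 2
n=5, r=2 ⇒ 3 dimensionless groups

3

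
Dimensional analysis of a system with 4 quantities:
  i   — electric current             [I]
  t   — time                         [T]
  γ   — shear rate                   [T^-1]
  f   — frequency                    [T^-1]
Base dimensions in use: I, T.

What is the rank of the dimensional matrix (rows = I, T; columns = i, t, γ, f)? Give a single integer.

2

Dimensional matrix (I×T by i×t×γ×f):
  I: [ 1  0  0  0]
  T: [ 0  1 -1 -1]
Echelon form has 2 nonzero rows (pivots: i,t)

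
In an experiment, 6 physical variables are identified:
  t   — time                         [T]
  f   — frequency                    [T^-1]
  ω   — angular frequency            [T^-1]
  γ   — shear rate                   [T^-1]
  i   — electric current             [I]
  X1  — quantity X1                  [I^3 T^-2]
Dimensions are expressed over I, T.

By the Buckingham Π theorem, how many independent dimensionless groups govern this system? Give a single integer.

4

Exponent matrix [I,T] × [t,f,ω,γ,i,X1]:
  I: [ 0  0  0  0  1  3]
  T: [ 1 -1 -1 -1  0 -2]
Echelon form has 2 nonzero rows (pivots: t,i)
n=6, r=2 ⇒ 4 dimensionless groups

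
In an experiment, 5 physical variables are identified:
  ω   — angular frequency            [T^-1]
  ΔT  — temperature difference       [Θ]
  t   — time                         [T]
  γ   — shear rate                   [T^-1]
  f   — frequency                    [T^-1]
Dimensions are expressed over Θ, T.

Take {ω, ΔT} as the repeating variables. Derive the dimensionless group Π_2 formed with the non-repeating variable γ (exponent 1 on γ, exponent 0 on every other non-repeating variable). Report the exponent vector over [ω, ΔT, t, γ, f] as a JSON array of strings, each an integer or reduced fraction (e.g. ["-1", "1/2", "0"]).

["-1", "0", "0", "1", "0"]

Dimensional matrix (Θ×T by ω×ΔT×t×γ×f):
  Θ: [ 0  1  0  0  0]
  T: [-1  0  1 -1 -1]
RREF → pivots at {ω,ΔT} ⇒ r = 2
Repeat: ω,ΔT; free: t,γ,f
RREF:
  r0: [   1    0   -1    1    1]
  r1: [   0    1    0    0    0]
Fix exponent of γ at 1, t at 0, f at 0; solve each RREF row for its pivot's exponent:
  r0: exp(ω) + (1)·1 = 0 ⇒ exp(ω) = -1
  r1: exp(ΔT) + (0)·1 = 0 ⇒ exp(ΔT) = 0
Π_2 = ω^-1 · γ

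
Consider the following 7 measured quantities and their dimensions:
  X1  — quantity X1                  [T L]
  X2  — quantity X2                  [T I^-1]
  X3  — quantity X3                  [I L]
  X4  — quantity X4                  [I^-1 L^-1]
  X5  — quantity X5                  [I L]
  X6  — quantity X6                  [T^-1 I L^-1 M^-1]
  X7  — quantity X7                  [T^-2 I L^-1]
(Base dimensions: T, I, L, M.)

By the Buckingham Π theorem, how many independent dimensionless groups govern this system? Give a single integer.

Exponent matrix [T,I,L,M] × [X1,X2,X3,X4,X5,X6,X7]:
  T: [ 1  1  0  0  0 -1 -2]
  I: [ 0 -1  1 -1  1  1  1]
  L: [ 1  0  1 -1  1 -1 -1]
  M: [ 0  0  0  0  0 -1  0]
Echelon form has 3 nonzero rows (pivots: X1,X2,X6)
n=7, r=3 ⇒ 4 dimensionless groups

4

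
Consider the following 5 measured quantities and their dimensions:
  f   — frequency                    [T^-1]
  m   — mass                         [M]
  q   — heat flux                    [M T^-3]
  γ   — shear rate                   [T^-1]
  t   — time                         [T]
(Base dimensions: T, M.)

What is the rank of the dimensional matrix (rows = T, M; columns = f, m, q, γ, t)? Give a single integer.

Exponent matrix [T,M] × [f,m,q,γ,t]:
  T: [-1  0 -3 -1  1]
  M: [ 0  1  1  0  0]
RREF → pivots at {f,m} ⇒ r = 2

2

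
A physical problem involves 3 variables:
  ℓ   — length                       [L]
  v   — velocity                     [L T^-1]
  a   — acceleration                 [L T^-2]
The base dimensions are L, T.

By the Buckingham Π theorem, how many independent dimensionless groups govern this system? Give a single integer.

1

Write exponents as rows L,T / cols ℓ,v,a:
  L: [ 1  1  1]
  T: [ 0 -1 -2]
Echelon form has 2 nonzero rows (pivots: ℓ,v)
n=3, r=2 ⇒ 1 dimensionless group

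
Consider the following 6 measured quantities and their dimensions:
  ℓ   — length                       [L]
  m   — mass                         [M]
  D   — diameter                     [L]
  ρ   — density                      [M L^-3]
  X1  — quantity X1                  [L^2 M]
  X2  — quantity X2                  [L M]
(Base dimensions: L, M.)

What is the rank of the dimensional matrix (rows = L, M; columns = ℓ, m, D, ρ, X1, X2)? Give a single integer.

Dimensional matrix (L×M by ℓ×m×D×ρ×X1×X2):
  L: [ 1  0  1 -3  2  1]
  M: [ 0  1  0  1  1  1]
Row reduction gives pivot columns ℓ,m; rank = 2

2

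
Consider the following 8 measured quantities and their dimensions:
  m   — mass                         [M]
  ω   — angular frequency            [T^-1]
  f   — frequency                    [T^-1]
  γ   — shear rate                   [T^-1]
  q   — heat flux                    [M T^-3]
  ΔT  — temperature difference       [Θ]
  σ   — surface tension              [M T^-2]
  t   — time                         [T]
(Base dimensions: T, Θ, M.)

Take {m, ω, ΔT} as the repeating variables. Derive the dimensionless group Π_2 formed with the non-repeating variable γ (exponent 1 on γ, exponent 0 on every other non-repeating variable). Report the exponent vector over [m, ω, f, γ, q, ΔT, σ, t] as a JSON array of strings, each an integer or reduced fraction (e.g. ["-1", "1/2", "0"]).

Exponent matrix [T,Θ,M] × [m,ω,f,γ,q,ΔT,σ,t]:
  T: [ 0 -1 -1 -1 -3  0 -2  1]
  Θ: [ 0  0  0  0  0  1  0  0]
  M: [ 1  0  0  0  1  0  1  0]
Row reduction gives pivot columns m,ω,ΔT; rank = 3
Pivot set = {m,ω,ΔT}, free = {f,γ,q,σ,t}
RREF:
  r0: [   1    0    0    0    1    0    1    0]
  r1: [   0    1    1    1    3    0    2   -1]
  r2: [   0    0    0    0    0    1    0    0]
Fix exponent of γ at 1, f at 0, q at 0, σ at 0, t at 0; solve each RREF row for its pivot's exponent:
  r0: exp(m) + (0)·1 = 0 ⇒ exp(m) = 0
  r1: exp(ω) + (1)·1 = 0 ⇒ exp(ω) = -1
  r2: exp(ΔT) + (0)·1 = 0 ⇒ exp(ΔT) = 0
Π_2 = ω^-1 · γ

["0", "-1", "0", "1", "0", "0", "0", "0"]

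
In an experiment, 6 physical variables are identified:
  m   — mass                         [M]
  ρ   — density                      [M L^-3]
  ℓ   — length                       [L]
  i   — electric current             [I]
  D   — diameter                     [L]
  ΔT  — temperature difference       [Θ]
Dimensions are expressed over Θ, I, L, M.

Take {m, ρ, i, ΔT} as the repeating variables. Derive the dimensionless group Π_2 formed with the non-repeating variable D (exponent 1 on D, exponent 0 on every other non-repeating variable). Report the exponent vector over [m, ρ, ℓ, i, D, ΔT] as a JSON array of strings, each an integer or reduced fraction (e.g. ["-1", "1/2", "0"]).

["-1/3", "1/3", "0", "0", "1", "0"]

Exponent matrix [Θ,I,L,M] × [m,ρ,ℓ,i,D,ΔT]:
  Θ: [ 0  0  0  0  0  1]
  I: [ 0  0  0  1  0  0]
  L: [ 0 -3  1  0  1  0]
  M: [ 1  1  0  0  0  0]
Row reduction gives pivot columns m,ρ,i,ΔT; rank = 4
Pivot set = {m,ρ,i,ΔT}, free = {ℓ,D}
RREF:
  r0: [   1    0  1/3    0  1/3    0]
  r1: [   0    1 -1/3    0 -1/3    0]
  r2: [   0    0    0    1    0    0]
  r3: [   0    0    0    0    0    1]
Fix exponent of D at 1, ℓ at 0; solve each RREF row for its pivot's exponent:
  r0: exp(m) + (1/3)·1 = 0 ⇒ exp(m) = -1/3
  r1: exp(ρ) + (-1/3)·1 = 0 ⇒ exp(ρ) = 1/3
  r2: exp(i) + (0)·1 = 0 ⇒ exp(i) = 0
  r3: exp(ΔT) + (0)·1 = 0 ⇒ exp(ΔT) = 0
Π_2 = m^(-1/3) · ρ^(1/3) · D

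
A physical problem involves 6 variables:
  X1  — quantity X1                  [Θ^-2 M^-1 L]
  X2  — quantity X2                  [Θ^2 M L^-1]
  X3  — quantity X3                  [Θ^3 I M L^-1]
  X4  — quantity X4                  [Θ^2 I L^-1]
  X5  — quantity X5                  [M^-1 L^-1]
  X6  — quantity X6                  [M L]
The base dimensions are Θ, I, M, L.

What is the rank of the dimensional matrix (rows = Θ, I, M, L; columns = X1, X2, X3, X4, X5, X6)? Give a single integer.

Write exponents as rows Θ,I,M,L / cols X1,X2,X3,X4,X5,X6:
  Θ: [-2  2  3  2  0  0]
  I: [ 0  0  1  1  0  0]
  M: [-1  1  1  0 -1  1]
  L: [ 1 -1 -1 -1 -1  1]
Echelon form has 3 nonzero rows (pivots: X1,X3,X4)

3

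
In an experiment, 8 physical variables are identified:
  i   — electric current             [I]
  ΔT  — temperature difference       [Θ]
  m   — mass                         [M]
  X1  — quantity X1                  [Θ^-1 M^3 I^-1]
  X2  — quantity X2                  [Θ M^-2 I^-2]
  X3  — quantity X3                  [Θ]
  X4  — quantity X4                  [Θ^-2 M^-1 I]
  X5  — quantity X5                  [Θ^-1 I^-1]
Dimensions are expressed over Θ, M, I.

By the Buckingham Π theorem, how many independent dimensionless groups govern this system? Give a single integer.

5

Dimensional matrix (Θ×M×I by i×ΔT×m×X1×X2×X3×X4×X5):
  Θ: [ 0  1  0 -1  1  1 -2 -1]
  M: [ 0  0  1  3 -2  0 -1  0]
  I: [ 1  0  0 -1 -2  0  1 -1]
Row reduction gives pivot columns i,ΔT,m; rank = 3
Π count = n − r = 8 − 3 = 5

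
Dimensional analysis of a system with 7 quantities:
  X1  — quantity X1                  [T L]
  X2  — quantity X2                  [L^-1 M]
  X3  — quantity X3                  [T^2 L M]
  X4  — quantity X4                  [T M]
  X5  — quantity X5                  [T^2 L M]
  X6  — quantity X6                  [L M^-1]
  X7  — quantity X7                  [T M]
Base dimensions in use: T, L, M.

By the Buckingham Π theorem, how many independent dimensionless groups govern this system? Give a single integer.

5

Dimensional matrix (T×L×M by X1×X2×X3×X4×X5×X6×X7):
  T: [ 1  0  2  1  2  0  1]
  L: [ 1 -1  1  0  1  1  0]
  M: [ 0  1  1  1  1 -1  1]
RREF → pivots at {X1,X2} ⇒ r = 2
7 vars − rank 2 = 5 Π groups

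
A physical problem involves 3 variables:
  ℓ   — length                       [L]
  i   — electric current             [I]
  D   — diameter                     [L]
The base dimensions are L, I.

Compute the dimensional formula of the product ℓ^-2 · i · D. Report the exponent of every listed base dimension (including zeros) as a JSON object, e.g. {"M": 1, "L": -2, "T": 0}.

Dimensional matrix (L×I by ℓ×i×D):
  L: [ 1  0  1]
  I: [ 0  1  0]
  [L]: (-2)·1+(1)·0+(1)·1 = -1
  [I]: (-2)·0+(1)·1+(1)·0 = 1
⇒ L^-1 I

{"L": -1, "I": 1}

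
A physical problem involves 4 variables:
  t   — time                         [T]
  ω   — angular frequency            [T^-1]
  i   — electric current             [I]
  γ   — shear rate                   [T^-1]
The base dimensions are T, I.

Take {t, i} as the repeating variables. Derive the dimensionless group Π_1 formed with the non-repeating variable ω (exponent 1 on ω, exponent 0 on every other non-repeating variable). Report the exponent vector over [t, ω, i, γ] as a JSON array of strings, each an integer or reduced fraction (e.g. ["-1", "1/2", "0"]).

Exponent matrix [T,I] × [t,ω,i,γ]:
  T: [ 1 -1  0 -1]
  I: [ 0  0  1  0]
RREF → pivots at {t,i} ⇒ r = 2
Pivot set = {t,i}, free = {ω,γ}
RREF:
  r0: [   1   -1    0   -1]
  r1: [   0    0    1    0]
Fix exponent of ω at 1, γ at 0; solve each RREF row for its pivot's exponent:
  r0: exp(t) + (-1)·1 = 0 ⇒ exp(t) = 1
  r1: exp(i) + (0)·1 = 0 ⇒ exp(i) = 0
Π_1 = t · ω

["1", "1", "0", "0"]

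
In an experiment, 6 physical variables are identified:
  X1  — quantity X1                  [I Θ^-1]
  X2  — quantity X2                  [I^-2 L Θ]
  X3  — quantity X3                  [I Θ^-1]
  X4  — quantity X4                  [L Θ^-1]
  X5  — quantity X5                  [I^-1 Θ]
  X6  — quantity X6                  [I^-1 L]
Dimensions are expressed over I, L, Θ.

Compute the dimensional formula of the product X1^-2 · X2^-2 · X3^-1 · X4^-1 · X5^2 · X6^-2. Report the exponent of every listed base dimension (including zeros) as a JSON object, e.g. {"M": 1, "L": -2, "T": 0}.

{"I": 1, "L": -5, "Θ": 4}

Exponent matrix [I,L,Θ] × [X1,X2,X3,X4,X5,X6]:
  I: [ 1 -2  1  0 -1 -1]
  L: [ 0  1  0  1  0  1]
  Θ: [-1  1 -1 -1  1  0]
  [I]: (-2)·1+(-2)·-2+(-1)·1+(-1)·0+(2)·-1+(-2)·-1 = 1
  [L]: (-2)·0+(-2)·1+(-1)·0+(-1)·1+(2)·0+(-2)·1 = -5
  [Θ]: (-2)·-1+(-2)·1+(-1)·-1+(-1)·-1+(2)·1+(-2)·0 = 4
⇒ I L^-5 Θ^4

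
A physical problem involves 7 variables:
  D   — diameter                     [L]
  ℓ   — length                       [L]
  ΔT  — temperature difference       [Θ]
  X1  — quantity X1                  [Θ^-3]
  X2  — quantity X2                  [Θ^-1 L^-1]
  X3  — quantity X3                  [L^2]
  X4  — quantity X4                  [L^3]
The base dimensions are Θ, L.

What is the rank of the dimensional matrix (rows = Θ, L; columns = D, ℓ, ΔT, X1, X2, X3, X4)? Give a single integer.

Write exponents as rows Θ,L / cols D,ℓ,ΔT,X1,X2,X3,X4:
  Θ: [ 0  0  1 -3 -1  0  0]
  L: [ 1  1  0  0 -1  2  3]
Echelon form has 2 nonzero rows (pivots: D,ΔT)

2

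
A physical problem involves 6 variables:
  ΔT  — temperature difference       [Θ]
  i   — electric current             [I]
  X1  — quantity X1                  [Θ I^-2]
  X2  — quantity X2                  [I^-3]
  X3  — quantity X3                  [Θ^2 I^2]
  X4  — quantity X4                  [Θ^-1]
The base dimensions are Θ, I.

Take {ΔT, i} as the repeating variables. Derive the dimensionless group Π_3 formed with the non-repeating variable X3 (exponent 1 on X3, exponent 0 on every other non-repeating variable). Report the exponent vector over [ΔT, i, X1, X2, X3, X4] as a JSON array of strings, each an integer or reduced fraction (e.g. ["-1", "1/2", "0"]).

Exponent matrix [Θ,I] × [ΔT,i,X1,X2,X3,X4]:
  Θ: [ 1  0  1  0  2 -1]
  I: [ 0  1 -2 -3  2  0]
Row reduction gives pivot columns ΔT,i; rank = 2
Repeat: ΔT,i; free: X1,X2,X3,X4
RREF:
  r0: [   1    0    1    0    2   -1]
  r1: [   0    1   -2   -3    2    0]
Fix exponent of X3 at 1, X1 at 0, X2 at 0, X4 at 0; solve each RREF row for its pivot's exponent:
  r0: exp(ΔT) + (2)·1 = 0 ⇒ exp(ΔT) = -2
  r1: exp(i) + (2)·1 = 0 ⇒ exp(i) = -2
Π_3 = ΔT^-2 · i^-2 · X3

["-2", "-2", "0", "0", "1", "0"]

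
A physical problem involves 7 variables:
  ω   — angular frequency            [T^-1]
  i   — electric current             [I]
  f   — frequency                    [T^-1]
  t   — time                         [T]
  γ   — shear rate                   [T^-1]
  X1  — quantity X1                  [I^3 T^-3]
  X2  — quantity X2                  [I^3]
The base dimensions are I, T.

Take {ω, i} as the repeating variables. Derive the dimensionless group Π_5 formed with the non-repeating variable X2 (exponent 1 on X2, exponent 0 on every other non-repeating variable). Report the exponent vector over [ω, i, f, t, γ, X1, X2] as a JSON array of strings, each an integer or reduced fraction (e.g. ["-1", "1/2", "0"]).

Exponent matrix [I,T] × [ω,i,f,t,γ,X1,X2]:
  I: [ 0  1  0  0  0  3  3]
  T: [-1  0 -1  1 -1 -3  0]
Echelon form has 2 nonzero rows (pivots: ω,i)
Repeat: ω,i; free: f,t,γ,X1,X2
RREF:
  r0: [   1    0    1   -1    1    3    0]
  r1: [   0    1    0    0    0    3    3]
Fix exponent of X2 at 1, f at 0, t at 0, γ at 0, X1 at 0; solve each RREF row for its pivot's exponent:
  r0: exp(ω) + (0)·1 = 0 ⇒ exp(ω) = 0
  r1: exp(i) + (3)·1 = 0 ⇒ exp(i) = -3
Π_5 = i^-3 · X2

["0", "-3", "0", "0", "0", "0", "1"]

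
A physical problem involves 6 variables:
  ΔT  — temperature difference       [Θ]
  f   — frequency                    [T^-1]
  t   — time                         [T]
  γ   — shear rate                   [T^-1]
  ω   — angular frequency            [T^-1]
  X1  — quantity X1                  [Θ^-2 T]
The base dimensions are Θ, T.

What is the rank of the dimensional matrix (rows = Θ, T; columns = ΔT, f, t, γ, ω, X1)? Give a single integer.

Write exponents as rows Θ,T / cols ΔT,f,t,γ,ω,X1:
  Θ: [ 1  0  0  0  0 -2]
  T: [ 0 -1  1 -1 -1  1]
Row reduction gives pivot columns ΔT,f; rank = 2

2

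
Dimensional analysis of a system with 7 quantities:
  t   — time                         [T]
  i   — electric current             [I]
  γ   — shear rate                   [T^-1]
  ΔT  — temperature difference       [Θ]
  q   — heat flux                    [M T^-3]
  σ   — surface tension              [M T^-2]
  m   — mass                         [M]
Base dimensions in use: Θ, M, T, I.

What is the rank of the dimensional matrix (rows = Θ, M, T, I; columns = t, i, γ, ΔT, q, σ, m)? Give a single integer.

4

Dimensional matrix (Θ×M×T×I by t×i×γ×ΔT×q×σ×m):
  Θ: [ 0  0  0  1  0  0  0]
  M: [ 0  0  0  0  1  1  1]
  T: [ 1  0 -1  0 -3 -2  0]
  I: [ 0  1  0  0  0  0  0]
Row reduction gives pivot columns t,i,ΔT,q; rank = 4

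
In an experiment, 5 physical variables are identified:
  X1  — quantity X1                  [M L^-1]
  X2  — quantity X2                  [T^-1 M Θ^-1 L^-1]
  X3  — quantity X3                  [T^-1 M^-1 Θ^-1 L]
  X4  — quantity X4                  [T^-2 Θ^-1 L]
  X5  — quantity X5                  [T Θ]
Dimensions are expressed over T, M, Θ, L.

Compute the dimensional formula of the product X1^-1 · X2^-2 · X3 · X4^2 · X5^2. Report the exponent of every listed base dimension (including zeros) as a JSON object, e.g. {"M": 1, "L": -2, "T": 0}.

Exponent matrix [T,M,Θ,L] × [X1,X2,X3,X4,X5]:
  T: [ 0 -1 -1 -2  1]
  M: [ 1  1 -1  0  0]
  Θ: [ 0 -1 -1 -1  1]
  L: [-1 -1  1  1  0]
  [T]: (-1)·0+(-2)·-1+(1)·-1+(2)·-2+(2)·1 = -1
  [M]: (-1)·1+(-2)·1+(1)·-1+(2)·0+(2)·0 = -4
  [Θ]: (-1)·0+(-2)·-1+(1)·-1+(2)·-1+(2)·1 = 1
  [L]: (-1)·-1+(-2)·-1+(1)·1+(2)·1+(2)·0 = 6
⇒ T^-1 M^-4 Θ L^6

{"T": -1, "M": -4, "Θ": 1, "L": 6}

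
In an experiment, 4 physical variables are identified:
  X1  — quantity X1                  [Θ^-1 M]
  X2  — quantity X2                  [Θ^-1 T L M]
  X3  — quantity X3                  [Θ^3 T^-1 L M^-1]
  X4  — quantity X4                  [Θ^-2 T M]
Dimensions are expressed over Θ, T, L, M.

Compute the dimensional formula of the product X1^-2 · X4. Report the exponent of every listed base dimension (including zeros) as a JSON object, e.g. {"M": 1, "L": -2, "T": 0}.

{"Θ": 0, "T": 1, "L": 0, "M": -1}

Exponent matrix [Θ,T,L,M] × [X1,X2,X3,X4]:
  Θ: [-1 -1  3 -2]
  T: [ 0  1 -1  1]
  L: [ 0  1  1  0]
  M: [ 1  1 -1  1]
  [Θ]: (-2)·-1+(1)·-2 = 0
  [T]: (-2)·0+(1)·1 = 1
  [L]: (-2)·0+(1)·0 = 0
  [M]: (-2)·1+(1)·1 = -1
⇒ T M^-1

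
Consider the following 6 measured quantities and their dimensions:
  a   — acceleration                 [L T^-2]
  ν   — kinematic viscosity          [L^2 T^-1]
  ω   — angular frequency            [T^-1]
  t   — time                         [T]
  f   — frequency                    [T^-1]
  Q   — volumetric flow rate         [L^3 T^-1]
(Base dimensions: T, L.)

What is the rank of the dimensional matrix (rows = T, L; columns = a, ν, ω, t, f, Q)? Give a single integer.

Write exponents as rows T,L / cols a,ν,ω,t,f,Q:
  T: [-2 -1 -1  1 -1 -1]
  L: [ 1  2  0  0  0  3]
Echelon form has 2 nonzero rows (pivots: a,ν)

2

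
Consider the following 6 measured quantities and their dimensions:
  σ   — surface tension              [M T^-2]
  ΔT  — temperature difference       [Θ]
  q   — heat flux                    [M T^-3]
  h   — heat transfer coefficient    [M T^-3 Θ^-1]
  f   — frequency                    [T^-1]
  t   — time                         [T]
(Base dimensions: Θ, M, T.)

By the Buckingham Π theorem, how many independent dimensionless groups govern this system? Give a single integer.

3

Exponent matrix [Θ,M,T] × [σ,ΔT,q,h,f,t]:
  Θ: [ 0  1  0 -1  0  0]
  M: [ 1  0  1  1  0  0]
  T: [-2  0 -3 -3 -1  1]
Row reduction gives pivot columns σ,ΔT,q; rank = 3
Π count = n − r = 6 − 3 = 3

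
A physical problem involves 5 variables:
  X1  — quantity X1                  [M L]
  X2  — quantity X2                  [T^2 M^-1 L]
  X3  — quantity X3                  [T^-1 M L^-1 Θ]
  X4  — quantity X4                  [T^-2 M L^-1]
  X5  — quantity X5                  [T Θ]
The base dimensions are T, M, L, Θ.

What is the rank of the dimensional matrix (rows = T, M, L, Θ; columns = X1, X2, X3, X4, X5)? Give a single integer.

Dimensional matrix (T×M×L×Θ by X1×X2×X3×X4×X5):
  T: [ 0  2 -1 -2  1]
  M: [ 1 -1  1  1  0]
  L: [ 1  1 -1 -1  0]
  Θ: [ 0  0  1  0  1]
RREF → pivots at {X1,X2,X3} ⇒ r = 3

3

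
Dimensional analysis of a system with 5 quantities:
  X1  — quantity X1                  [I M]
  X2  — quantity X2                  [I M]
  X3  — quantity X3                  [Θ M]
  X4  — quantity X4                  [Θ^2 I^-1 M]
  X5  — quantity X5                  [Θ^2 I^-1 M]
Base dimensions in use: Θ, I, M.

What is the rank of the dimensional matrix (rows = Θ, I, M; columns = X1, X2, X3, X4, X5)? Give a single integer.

Exponent matrix [Θ,I,M] × [X1,X2,X3,X4,X5]:
  Θ: [ 0  0  1  2  2]
  I: [ 1  1  0 -1 -1]
  M: [ 1  1  1  1  1]
Row reduction gives pivot columns X1,X3; rank = 2

2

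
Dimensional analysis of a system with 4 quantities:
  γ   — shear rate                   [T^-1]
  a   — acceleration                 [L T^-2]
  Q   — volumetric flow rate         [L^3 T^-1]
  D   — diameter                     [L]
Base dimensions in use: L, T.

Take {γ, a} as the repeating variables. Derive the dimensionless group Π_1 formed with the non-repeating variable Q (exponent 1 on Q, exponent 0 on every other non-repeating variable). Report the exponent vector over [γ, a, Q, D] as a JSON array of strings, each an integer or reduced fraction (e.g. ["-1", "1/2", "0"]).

["5", "-3", "1", "0"]

Write exponents as rows L,T / cols γ,a,Q,D:
  L: [ 0  1  3  1]
  T: [-1 -2 -1  0]
Echelon form has 2 nonzero rows (pivots: γ,a)
Repeat: γ,a; free: Q,D
RREF:
  r0: [   1    0   -5   -2]
  r1: [   0    1    3    1]
Fix exponent of Q at 1, D at 0; solve each RREF row for its pivot's exponent:
  r0: exp(γ) + (-5)·1 = 0 ⇒ exp(γ) = 5
  r1: exp(a) + (3)·1 = 0 ⇒ exp(a) = -3
Π_1 = γ^5 · a^-3 · Q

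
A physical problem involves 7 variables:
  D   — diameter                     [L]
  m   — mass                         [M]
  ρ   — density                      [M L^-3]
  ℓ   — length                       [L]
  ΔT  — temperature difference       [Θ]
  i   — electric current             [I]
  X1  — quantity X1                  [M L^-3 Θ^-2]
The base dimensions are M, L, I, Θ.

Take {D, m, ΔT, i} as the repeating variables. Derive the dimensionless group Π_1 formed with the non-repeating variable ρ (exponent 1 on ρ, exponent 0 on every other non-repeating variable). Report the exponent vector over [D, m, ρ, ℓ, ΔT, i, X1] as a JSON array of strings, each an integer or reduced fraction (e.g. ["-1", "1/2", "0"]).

Write exponents as rows M,L,I,Θ / cols D,m,ρ,ℓ,ΔT,i,X1:
  M: [ 0  1  1  0  0  0  1]
  L: [ 1  0 -3  1  0  0 -3]
  I: [ 0  0  0  0  0  1  0]
  Θ: [ 0  0  0  0  1  0 -2]
Row reduction gives pivot columns D,m,ΔT,i; rank = 4
Pivot set = {D,m,ΔT,i}, free = {ρ,ℓ,X1}
RREF:
  r0: [   1    0   -3    1    0    0   -3]
  r1: [   0    1    1    0    0    0    1]
  r2: [   0    0    0    0    1    0   -2]
  r3: [   0    0    0    0    0    1    0]
Fix exponent of ρ at 1, ℓ at 0, X1 at 0; solve each RREF row for its pivot's exponent:
  r0: exp(D) + (-3)·1 = 0 ⇒ exp(D) = 3
  r1: exp(m) + (1)·1 = 0 ⇒ exp(m) = -1
  r2: exp(ΔT) + (0)·1 = 0 ⇒ exp(ΔT) = 0
  r3: exp(i) + (0)·1 = 0 ⇒ exp(i) = 0
Π_1 = D^3 · m^-1 · ρ

["3", "-1", "1", "0", "0", "0", "0"]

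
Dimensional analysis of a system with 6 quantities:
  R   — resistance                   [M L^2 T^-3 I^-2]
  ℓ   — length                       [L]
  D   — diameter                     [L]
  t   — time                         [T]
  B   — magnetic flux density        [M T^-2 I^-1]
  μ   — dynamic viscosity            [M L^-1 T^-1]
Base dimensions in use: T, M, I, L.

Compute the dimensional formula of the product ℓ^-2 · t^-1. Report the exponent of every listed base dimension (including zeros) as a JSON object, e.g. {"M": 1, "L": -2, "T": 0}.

Exponent matrix [T,M,I,L] × [R,ℓ,D,t,B,μ]:
  T: [-3  0  0  1 -2 -1]
  M: [ 1  0  0  0  1  1]
  I: [-2  0  0  0 -1  0]
  L: [ 2  1  1  0  0 -1]
  [T]: (-2)·0+(-1)·1 = -1
  [M]: (-2)·0+(-1)·0 = 0
  [I]: (-2)·0+(-1)·0 = 0
  [L]: (-2)·1+(-1)·0 = -2
⇒ T^-1 L^-2

{"T": -1, "M": 0, "I": 0, "L": -2}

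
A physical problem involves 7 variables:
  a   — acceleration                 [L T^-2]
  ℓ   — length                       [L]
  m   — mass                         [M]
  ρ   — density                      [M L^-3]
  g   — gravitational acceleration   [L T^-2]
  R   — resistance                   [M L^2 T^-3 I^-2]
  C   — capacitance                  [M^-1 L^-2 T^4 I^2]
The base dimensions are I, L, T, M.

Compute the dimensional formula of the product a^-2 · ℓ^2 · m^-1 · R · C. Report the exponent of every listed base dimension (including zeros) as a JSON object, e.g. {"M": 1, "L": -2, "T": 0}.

Write exponents as rows I,L,T,M / cols a,ℓ,m,ρ,g,R,C:
  I: [ 0  0  0  0  0 -2  2]
  L: [ 1  1  0 -3  1  2 -2]
  T: [-2  0  0  0 -2 -3  4]
  M: [ 0  0  1  1  0  1 -1]
  [I]: (-2)·0+(2)·0+(-1)·0+(1)·-2+(1)·2 = 0
  [L]: (-2)·1+(2)·1+(-1)·0+(1)·2+(1)·-2 = 0
  [T]: (-2)·-2+(2)·0+(-1)·0+(1)·-3+(1)·4 = 5
  [M]: (-2)·0+(2)·0+(-1)·1+(1)·1+(1)·-1 = -1
⇒ T^5 M^-1

{"I": 0, "L": 0, "T": 5, "M": -1}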